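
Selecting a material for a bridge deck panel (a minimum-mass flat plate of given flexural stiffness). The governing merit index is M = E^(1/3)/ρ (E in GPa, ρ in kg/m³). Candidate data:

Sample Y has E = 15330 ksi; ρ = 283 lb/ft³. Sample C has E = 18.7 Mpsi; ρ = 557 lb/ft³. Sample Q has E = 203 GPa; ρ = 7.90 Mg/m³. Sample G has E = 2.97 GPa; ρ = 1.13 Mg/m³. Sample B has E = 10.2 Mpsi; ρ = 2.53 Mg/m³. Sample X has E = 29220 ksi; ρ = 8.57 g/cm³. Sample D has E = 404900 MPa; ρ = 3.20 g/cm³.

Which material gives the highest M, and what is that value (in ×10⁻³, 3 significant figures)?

sample D, M = 2.31×10⁻³

Normalizing units and computing the index:
  sample Y: E = 105.7 GPa, ρ = 4533 kg/m³
  sample C: E = 128.9 GPa, ρ = 8922 kg/m³
  sample Q: E = 203.0 GPa, ρ = 7900 kg/m³
  sample G: E = 2.970 GPa, ρ = 1130 kg/m³
  sample B: E = 70.33 GPa, ρ = 2530 kg/m³
  sample X: E = 201.5 GPa, ρ = 8570 kg/m³
  sample D: E = 404.9 GPa, ρ = 3200 kg/m³
  sample D: M = 2.31×10⁻³
  sample B: M = 1.63×10⁻³
  sample G: M = 1.27×10⁻³
  sample Y: M = 1.04×10⁻³
  sample Q: M = 0.744×10⁻³
  sample X: M = 0.684×10⁻³
  sample C: M = 0.566×10⁻³
Sample D has the largest M.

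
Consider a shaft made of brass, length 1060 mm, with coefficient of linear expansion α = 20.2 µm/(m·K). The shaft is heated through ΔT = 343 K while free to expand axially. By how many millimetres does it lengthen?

ΔL = α·L₀·ΔT = 20.2×10⁻⁶ × 1060 mm × 343.0 K = 7.34 mm.

7.34 mm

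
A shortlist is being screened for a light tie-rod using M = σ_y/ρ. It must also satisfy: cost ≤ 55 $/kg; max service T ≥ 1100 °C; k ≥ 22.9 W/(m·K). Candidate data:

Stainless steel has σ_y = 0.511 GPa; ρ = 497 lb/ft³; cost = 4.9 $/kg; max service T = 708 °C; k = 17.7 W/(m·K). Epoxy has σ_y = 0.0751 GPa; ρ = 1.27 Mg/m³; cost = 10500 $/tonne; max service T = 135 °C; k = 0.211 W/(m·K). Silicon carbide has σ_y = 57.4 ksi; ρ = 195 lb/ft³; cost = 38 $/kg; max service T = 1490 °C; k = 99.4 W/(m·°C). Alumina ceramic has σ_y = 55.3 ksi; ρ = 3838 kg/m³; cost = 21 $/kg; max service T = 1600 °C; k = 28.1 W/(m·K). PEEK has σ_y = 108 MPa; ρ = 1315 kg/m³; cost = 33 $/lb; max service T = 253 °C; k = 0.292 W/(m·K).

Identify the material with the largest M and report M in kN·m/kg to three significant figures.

Screen on constraints: cost ≤ 55 $/kg; max service T ≥ 1100 °C; k ≥ 22.9 W/(m·K). Survivors: silicon carbide, alumina ceramic.
Putting every candidate on a common basis:
  silicon carbide: σ_y = 395.8 MPa, ρ = 3124 kg/m³
  alumina ceramic: σ_y = 381.3 MPa, ρ = 3838 kg/m³
  silicon carbide: M = 127 kN·m/kg
  alumina ceramic: M = 99.3 kN·m/kg
The maximum is for silicon carbide.

silicon carbide, M = 127 kN·m/kg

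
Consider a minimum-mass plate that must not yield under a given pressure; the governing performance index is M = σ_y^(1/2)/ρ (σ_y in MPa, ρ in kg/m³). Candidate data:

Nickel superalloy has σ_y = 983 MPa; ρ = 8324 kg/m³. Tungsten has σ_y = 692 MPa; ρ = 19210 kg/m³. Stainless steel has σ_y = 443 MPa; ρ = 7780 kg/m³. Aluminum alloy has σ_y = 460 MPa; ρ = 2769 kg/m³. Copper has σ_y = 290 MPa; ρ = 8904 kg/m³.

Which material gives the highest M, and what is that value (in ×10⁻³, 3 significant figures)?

Evaluate M for each candidate:
  aluminum alloy: M = 7.75×10⁻³
  nickel superalloy: M = 3.77×10⁻³
  stainless steel: M = 2.71×10⁻³
  copper: M = 1.91×10⁻³
  tungsten: M = 1.37×10⁻³
Aluminum alloy has the largest M.

aluminum alloy, M = 7.75×10⁻³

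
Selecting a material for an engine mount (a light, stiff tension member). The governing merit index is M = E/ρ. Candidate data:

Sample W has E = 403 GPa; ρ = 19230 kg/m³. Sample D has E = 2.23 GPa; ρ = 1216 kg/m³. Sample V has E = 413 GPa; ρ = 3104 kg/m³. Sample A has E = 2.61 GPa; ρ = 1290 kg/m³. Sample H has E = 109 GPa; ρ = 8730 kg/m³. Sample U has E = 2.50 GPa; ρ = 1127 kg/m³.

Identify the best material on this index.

Computing M directly (units already consistent):
  sample V: M = 133 MN·m/kg
  sample W: M = 21.0 MN·m/kg
  sample H: M = 12.5 MN·m/kg
  sample U: M = 2.22 MN·m/kg
  sample A: M = 2.02 MN·m/kg
  sample D: M = 1.83 MN·m/kg
Highest index: sample V.

sample V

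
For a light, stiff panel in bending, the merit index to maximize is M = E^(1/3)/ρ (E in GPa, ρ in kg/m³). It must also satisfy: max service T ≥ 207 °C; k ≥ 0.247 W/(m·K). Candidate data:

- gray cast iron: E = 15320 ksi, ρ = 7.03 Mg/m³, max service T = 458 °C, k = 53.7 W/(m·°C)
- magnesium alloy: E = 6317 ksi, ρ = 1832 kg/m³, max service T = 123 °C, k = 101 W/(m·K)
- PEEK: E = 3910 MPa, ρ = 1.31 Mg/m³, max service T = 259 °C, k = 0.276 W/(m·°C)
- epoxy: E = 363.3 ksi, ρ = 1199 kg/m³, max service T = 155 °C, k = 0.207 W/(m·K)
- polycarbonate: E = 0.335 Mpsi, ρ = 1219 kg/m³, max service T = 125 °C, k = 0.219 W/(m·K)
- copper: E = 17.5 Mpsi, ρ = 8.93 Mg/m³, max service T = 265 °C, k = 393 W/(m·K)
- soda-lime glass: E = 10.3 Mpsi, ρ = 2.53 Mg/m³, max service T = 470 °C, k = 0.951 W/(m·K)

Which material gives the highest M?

soda-lime glass

Screen on constraints: max service T ≥ 207 °C; k ≥ 0.247 W/(m·K). Survivors: gray cast iron, PEEK, copper, soda-lime glass.
In SI units:
  gray cast iron: E = 105.6 GPa, ρ = 7030 kg/m³
  PEEK: E = 3.910 GPa, ρ = 1310 kg/m³
  copper: E = 120.7 GPa, ρ = 8930 kg/m³
  soda-lime glass: E = 71.02 GPa, ρ = 2530 kg/m³
  soda-lime glass: M = 1.64×10⁻³
  PEEK: M = 1.20×10⁻³
  gray cast iron: M = 0.672×10⁻³
  copper: M = 0.553×10⁻³
Highest index: soda-lime glass.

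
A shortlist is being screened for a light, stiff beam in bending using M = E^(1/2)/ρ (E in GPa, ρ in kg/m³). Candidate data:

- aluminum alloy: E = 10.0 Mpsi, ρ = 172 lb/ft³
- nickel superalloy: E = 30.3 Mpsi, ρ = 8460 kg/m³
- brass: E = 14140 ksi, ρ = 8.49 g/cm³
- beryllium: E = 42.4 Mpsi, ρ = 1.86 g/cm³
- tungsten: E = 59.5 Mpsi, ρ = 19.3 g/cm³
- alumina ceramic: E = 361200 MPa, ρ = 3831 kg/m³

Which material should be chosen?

Putting every candidate on a common basis:
  aluminum alloy: E = 68.95 GPa, ρ = 2755 kg/m³
  nickel superalloy: E = 208.9 GPa, ρ = 8460 kg/m³
  brass: E = 97.49 GPa, ρ = 8490 kg/m³
  beryllium: E = 292.3 GPa, ρ = 1860 kg/m³
  tungsten: E = 410.2 GPa, ρ = 19300 kg/m³
  alumina ceramic: E = 361.2 GPa, ρ = 3831 kg/m³
  beryllium: M = 9.19×10⁻³
  alumina ceramic: M = 4.96×10⁻³
  aluminum alloy: M = 3.01×10⁻³
  nickel superalloy: M = 1.71×10⁻³
  brass: M = 1.16×10⁻³
  tungsten: M = 1.05×10⁻³
Highest index: beryllium.

beryllium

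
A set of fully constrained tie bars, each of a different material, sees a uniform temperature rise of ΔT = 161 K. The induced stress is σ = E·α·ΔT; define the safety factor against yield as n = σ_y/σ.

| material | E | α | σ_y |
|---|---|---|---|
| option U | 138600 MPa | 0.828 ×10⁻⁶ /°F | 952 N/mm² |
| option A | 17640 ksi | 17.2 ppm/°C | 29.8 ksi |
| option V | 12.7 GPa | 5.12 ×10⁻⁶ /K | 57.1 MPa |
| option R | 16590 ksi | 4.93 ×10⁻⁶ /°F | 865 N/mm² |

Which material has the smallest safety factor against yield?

option A

In consistent units (E in GPa, α in ×10⁻⁶/K, σ_y in MPa):
  option U: E = 138.6, α = 1.49, σ_y = 952.0 → σ = 33.3 MPa, n = 28.6
  option A: E = 121.6, α = 17.2, σ_y = 205.5 → σ = 337 MPa, n = 0.610
  option V: E = 12.70, α = 5.12, σ_y = 57.10 → σ = 10.5 MPa, n = 5.45
  option R: E = 114.4, α = 8.87, σ_y = 865.0 → σ = 163 MPa, n = 5.29
The minimum is option A at n = 0.610.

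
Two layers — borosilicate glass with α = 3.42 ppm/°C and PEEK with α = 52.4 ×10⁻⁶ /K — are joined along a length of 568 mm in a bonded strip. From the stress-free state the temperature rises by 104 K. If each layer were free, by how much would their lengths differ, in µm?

2890 µm

Δα = |3.42 − 52.4|×10⁻⁶/K = 49.0×10⁻⁶/K.
ΔL_mismatch = Δα·L·ΔT = 49.0×10⁻⁶ × 568.0 mm × 104.0 K = 2890 µm.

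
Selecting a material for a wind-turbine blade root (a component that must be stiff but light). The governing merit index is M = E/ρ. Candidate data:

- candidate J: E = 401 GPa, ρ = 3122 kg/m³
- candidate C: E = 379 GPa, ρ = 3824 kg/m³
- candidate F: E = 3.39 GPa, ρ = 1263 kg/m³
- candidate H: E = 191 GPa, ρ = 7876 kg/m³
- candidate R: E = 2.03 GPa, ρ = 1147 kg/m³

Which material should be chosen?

Computing M directly (units already consistent):
  candidate J: M = 128 MN·m/kg
  candidate C: M = 99.1 MN·m/kg
  candidate H: M = 24.3 MN·m/kg
  candidate F: M = 2.68 MN·m/kg
  candidate R: M = 1.77 MN·m/kg
Highest index: candidate J.

candidate J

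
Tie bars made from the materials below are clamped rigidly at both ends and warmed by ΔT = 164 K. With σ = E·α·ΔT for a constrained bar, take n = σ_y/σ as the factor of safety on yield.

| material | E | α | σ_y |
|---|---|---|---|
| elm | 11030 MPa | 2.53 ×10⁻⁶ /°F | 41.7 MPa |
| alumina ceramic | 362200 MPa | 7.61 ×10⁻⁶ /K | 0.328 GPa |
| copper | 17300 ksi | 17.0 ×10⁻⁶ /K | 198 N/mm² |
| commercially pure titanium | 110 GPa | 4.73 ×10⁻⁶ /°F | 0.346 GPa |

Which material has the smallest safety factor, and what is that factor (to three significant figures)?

Per material, after unit conversion:
  elm: E = 11.03, α = 4.55, σ_y = 41.70 → σ = 8.24 MPa, n = 5.06
  alumina ceramic: E = 362.2, α = 7.61, σ_y = 328.0 → σ = 452 MPa, n = 0.726
  copper: E = 119.3, α = 17.0, σ_y = 198.0 → σ = 333 MPa, n = 0.595
  commercially pure titanium: E = 110.0, α = 8.51, σ_y = 346.0 → σ = 154 MPa, n = 2.25
Smallest n: copper with n = 0.595.

copper, n = 0.595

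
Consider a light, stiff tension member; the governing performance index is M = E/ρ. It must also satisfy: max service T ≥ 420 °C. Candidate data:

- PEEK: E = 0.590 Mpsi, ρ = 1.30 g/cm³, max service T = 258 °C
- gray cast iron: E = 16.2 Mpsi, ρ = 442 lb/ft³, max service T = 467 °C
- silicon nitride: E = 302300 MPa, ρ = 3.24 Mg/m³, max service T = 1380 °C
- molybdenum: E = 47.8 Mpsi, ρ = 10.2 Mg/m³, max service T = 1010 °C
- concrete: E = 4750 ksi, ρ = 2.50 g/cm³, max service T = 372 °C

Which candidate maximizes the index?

Screen on constraints: max service T ≥ 420 °C. Survivors: gray cast iron, silicon nitride, molybdenum.
Normalizing units and computing the index:
  gray cast iron: E = 111.7 GPa, ρ = 7080 kg/m³
  silicon nitride: E = 302.3 GPa, ρ = 3240 kg/m³
  molybdenum: E = 329.6 GPa, ρ = 10200 kg/m³
  silicon nitride: M = 93.3 MN·m/kg
  molybdenum: M = 32.3 MN·m/kg
  gray cast iron: M = 15.8 MN·m/kg
Silicon nitride has the largest M.

silicon nitride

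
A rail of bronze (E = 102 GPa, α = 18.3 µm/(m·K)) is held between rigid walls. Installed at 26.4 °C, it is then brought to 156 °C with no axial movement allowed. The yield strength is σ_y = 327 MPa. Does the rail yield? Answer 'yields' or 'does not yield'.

does not yield

ΔT = 129.6 K. Constrained thermal stress σ = E·α·ΔT = 102.0×10³ MPa × 18.3×10⁻⁶ × 129.6 = 242 MPa (compressive).
Compare to σ_y = 327 MPa: σ < σ_y, so it does not yield.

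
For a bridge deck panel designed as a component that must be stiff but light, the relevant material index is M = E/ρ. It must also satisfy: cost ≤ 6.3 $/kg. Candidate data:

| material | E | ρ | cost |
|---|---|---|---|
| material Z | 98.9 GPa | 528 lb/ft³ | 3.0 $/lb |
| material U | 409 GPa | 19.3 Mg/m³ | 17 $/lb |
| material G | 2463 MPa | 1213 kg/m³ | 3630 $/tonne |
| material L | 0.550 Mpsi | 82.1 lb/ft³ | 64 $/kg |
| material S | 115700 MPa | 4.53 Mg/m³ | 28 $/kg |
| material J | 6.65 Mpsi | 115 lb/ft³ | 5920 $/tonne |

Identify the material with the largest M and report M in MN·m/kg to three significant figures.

Screen on constraints: cost ≤ 6.3 $/kg. Survivors: material G, material J.
Convert each candidate to consistent units, then evaluate M:
  material G: E = 2.463 GPa, ρ = 1213 kg/m³
  material J: E = 45.85 GPa, ρ = 1842 kg/m³
  material J: M = 24.9 MN·m/kg
  material G: M = 2.03 MN·m/kg
Material J has the largest M.

material J, M = 24.9 MN·m/kg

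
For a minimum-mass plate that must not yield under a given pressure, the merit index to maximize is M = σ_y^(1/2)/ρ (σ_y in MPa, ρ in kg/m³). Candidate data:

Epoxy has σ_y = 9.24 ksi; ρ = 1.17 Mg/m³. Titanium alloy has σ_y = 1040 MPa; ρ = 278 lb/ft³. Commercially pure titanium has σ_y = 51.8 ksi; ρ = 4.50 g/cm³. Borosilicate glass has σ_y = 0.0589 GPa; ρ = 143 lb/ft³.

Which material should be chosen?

Putting every candidate on a common basis:
  epoxy: σ_y = 63.71 MPa, ρ = 1170 kg/m³
  titanium alloy: σ_y = 1040 MPa, ρ = 4453 kg/m³
  commercially pure titanium: σ_y = 357.1 MPa, ρ = 4500 kg/m³
  borosilicate glass: σ_y = 58.90 MPa, ρ = 2291 kg/m³
  titanium alloy: M = 7.24×10⁻³
  epoxy: M = 6.82×10⁻³
  commercially pure titanium: M = 4.20×10⁻³
  borosilicate glass: M = 3.35×10⁻³
Titanium alloy has the largest M.

titanium alloy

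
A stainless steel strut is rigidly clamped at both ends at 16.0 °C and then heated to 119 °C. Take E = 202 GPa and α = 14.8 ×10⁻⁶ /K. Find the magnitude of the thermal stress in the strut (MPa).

ΔT = 103.0 K. Constrained thermal stress σ = E·α·ΔT = 202.0×10³ MPa × 14.8×10⁻⁶ × 103.0 = 308 MPa (compressive).

308 MPa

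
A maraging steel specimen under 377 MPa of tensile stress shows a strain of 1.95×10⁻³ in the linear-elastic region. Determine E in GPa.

193 GPa

E = σ/ε = 377 MPa / 1.95×10⁻³ = 193300 MPa = 193 GPa.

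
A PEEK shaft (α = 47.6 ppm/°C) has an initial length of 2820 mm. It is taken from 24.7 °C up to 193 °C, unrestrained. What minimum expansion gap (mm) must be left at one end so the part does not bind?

ΔT = 193 − 24.7 = 168.3 K.
ΔL = α·L₀·ΔT = 47.6×10⁻⁶ × 2820 mm × 168.3 K = 22.6 mm.

22.6 mm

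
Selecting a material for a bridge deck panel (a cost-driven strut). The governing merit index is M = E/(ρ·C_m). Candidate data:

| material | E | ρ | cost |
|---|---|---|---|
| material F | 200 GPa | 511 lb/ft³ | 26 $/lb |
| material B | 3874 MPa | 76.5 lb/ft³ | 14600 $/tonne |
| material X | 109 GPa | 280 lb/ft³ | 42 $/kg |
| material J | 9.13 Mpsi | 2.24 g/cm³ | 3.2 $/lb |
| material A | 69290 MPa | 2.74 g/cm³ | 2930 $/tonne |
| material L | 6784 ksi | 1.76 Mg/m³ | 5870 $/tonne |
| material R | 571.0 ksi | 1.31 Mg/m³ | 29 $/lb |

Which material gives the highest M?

material A

Normalizing units and computing the index:
  material F: E = 200.0 GPa, ρ = 8185 kg/m³, cost = 57.32 $/kg
  material B: E = 3.874 GPa, ρ = 1225 kg/m³, cost = 14.60 $/kg
  material X: E = 109.0 GPa, ρ = 4485 kg/m³, cost = 42.00 $/kg
  material J: E = 62.95 GPa, ρ = 2240 kg/m³, cost = 7.055 $/kg
  material A: E = 69.29 GPa, ρ = 2740 kg/m³, cost = 2.930 $/kg
  material L: E = 46.77 GPa, ρ = 1760 kg/m³, cost = 5.870 $/kg
  material R: E = 3.937 GPa, ρ = 1310 kg/m³, cost = 63.93 $/kg
  material A: M = 8.63 MN·m per $
  material L: M = 4.53 MN·m per $
  material J: M = 3.98 MN·m per $
  material X: M = 0.579 MN·m per $
  material F: M = 0.426 MN·m per $
  material B: M = 0.217 MN·m per $
  material R: M = 0.0470 MN·m per $
The maximum is for material A.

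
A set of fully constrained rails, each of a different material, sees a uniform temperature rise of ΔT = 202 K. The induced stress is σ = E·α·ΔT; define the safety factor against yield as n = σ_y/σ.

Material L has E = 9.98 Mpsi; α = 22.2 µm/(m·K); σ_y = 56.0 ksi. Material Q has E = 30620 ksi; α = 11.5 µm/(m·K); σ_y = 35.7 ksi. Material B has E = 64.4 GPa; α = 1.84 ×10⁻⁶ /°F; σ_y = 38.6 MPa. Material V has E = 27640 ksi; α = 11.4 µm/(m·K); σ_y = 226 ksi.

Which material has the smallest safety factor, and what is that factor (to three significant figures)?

In consistent units (E in GPa, α in ×10⁻⁶/K, σ_y in MPa):
  material L: E = 68.81, α = 22.2, σ_y = 386.1 → σ = 309 MPa, n = 1.25
  material Q: E = 211.1, α = 11.5, σ_y = 246.1 → σ = 490 MPa, n = 0.502
  material B: E = 64.40, α = 3.31, σ_y = 38.60 → σ = 43.1 MPa, n = 0.896
  material V: E = 190.6, α = 11.4, σ_y = 1558 → σ = 439 MPa, n = 3.55
The minimum is material Q at n = 0.502.

material Q, n = 0.502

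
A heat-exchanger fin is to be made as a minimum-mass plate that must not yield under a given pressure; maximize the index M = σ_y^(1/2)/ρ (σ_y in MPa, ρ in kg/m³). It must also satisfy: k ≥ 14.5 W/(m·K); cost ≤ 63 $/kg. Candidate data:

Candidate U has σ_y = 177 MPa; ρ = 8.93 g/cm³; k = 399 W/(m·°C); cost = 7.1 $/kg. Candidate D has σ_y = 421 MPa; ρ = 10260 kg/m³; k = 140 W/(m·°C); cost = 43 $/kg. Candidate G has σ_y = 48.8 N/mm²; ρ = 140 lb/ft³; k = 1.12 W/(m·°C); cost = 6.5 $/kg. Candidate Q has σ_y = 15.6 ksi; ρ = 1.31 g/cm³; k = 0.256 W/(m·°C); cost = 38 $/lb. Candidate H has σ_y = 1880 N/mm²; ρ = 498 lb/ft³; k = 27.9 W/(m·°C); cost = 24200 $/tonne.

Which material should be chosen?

Screen on constraints: k ≥ 14.5 W/(m·K); cost ≤ 63 $/kg. Survivors: candidate U, candidate D, candidate H.
After converting to SI:
  candidate U: σ_y = 177.0 MPa, ρ = 8930 kg/m³
  candidate D: σ_y = 421.0 MPa, ρ = 10260 kg/m³
  candidate H: σ_y = 1880 MPa, ρ = 7977 kg/m³
  candidate H: M = 5.44×10⁻³
  candidate D: M = 2.00×10⁻³
  candidate U: M = 1.49×10⁻³
The maximum is for candidate H.

candidate H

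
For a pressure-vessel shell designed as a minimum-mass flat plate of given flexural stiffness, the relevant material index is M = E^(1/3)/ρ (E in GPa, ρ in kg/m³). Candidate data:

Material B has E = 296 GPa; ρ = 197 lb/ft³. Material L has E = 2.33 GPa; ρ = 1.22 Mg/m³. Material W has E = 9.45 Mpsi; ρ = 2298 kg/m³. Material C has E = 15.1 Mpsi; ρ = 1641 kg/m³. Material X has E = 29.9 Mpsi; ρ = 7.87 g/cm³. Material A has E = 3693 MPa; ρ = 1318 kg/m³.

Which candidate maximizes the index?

material C

After converting to SI:
  material B: E = 296.0 GPa, ρ = 3156 kg/m³
  material L: E = 2.330 GPa, ρ = 1220 kg/m³
  material W: E = 65.16 GPa, ρ = 2298 kg/m³
  material C: E = 104.1 GPa, ρ = 1641 kg/m³
  material X: E = 206.2 GPa, ρ = 7870 kg/m³
  material A: E = 3.693 GPa, ρ = 1318 kg/m³
  material C: M = 2.87×10⁻³
  material B: M = 2.11×10⁻³
  material W: M = 1.75×10⁻³
  material A: M = 1.17×10⁻³
  material L: M = 1.09×10⁻³
  material X: M = 0.751×10⁻³
Highest index: material C.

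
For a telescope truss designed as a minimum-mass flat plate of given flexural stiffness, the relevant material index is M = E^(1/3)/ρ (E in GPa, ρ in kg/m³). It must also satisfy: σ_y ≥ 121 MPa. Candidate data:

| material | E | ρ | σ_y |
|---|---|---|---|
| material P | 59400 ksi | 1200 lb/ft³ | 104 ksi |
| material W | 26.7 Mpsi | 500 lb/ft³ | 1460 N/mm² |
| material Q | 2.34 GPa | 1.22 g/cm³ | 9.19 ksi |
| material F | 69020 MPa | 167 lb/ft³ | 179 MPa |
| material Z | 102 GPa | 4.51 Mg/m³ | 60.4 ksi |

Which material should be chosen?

material F

Screen on constraints: σ_y ≥ 121 MPa. Survivors: material P, material W, material F, material Z.
After converting to SI:
  material P: E = 409.5 GPa, ρ = 19220 kg/m³
  material W: E = 184.1 GPa, ρ = 8009 kg/m³
  material F: E = 69.02 GPa, ρ = 2675 kg/m³
  material Z: E = 102.0 GPa, ρ = 4510 kg/m³
  material F: M = 1.53×10⁻³
  material Z: M = 1.04×10⁻³
  material W: M = 0.710×10⁻³
  material P: M = 0.386×10⁻³
Highest index: material F.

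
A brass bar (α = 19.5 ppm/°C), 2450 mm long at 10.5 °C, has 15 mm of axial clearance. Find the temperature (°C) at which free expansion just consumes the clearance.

324 °C

α·L₀·ΔT = 15.0 mm ⇒ ΔT = 15.0 / (19.5×10⁻⁶ × 2450.0) = 314.0 K.
T = 10.5 + 314.0 = 324.5 °C.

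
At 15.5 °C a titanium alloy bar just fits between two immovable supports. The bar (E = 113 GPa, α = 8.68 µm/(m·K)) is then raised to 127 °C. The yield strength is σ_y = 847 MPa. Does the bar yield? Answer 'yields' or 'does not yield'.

ΔT = 111.5 K. Constrained thermal stress σ = E·α·ΔT = 113.0×10³ MPa × 8.68×10⁻⁶ × 111.5 = 109 MPa (compressive).
Compare to σ_y = 847 MPa: σ < σ_y, so it does not yield.

does not yield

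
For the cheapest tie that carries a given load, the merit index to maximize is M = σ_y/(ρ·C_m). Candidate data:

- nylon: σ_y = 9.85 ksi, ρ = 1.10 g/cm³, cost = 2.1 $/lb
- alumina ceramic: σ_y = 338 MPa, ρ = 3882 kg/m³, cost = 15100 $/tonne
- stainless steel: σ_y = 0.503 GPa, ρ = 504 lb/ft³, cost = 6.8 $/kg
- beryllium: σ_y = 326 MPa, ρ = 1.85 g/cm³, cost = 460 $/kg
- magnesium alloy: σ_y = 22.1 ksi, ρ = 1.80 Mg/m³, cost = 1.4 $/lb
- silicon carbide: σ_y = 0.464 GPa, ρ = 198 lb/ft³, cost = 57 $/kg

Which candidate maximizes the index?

Convert each candidate to consistent units, then evaluate M:
  nylon: σ_y = 67.91 MPa, ρ = 1100 kg/m³, cost = 4.630 $/kg
  alumina ceramic: σ_y = 338.0 MPa, ρ = 3882 kg/m³, cost = 15.10 $/kg
  stainless steel: σ_y = 503.0 MPa, ρ = 8073 kg/m³, cost = 6.800 $/kg
  beryllium: σ_y = 326.0 MPa, ρ = 1850 kg/m³, cost = 460.0 $/kg
  magnesium alloy: σ_y = 152.4 MPa, ρ = 1800 kg/m³, cost = 3.086 $/kg
  silicon carbide: σ_y = 464.0 MPa, ρ = 3172 kg/m³, cost = 57.00 $/kg
  magnesium alloy: M = 27.4 kN·m per $
  nylon: M = 13.3 kN·m per $
  stainless steel: M = 9.16 kN·m per $
  alumina ceramic: M = 5.77 kN·m per $
  silicon carbide: M = 2.57 kN·m per $
  beryllium: M = 0.383 kN·m per $
Magnesium alloy has the largest M.

magnesium alloy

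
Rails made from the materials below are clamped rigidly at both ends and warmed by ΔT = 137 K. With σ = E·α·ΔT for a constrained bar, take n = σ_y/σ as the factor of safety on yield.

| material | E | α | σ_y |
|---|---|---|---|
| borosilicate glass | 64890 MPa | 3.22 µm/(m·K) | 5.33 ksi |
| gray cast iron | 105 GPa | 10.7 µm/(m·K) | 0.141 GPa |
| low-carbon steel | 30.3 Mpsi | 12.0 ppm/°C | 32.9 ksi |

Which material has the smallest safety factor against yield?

Per material, after unit conversion:
  borosilicate glass: E = 64.89, α = 3.22, σ_y = 36.75 → σ = 28.6 MPa, n = 1.28
  gray cast iron: E = 105.0, α = 10.7, σ_y = 141.0 → σ = 154 MPa, n = 0.916
  low-carbon steel: E = 208.9, α = 12.0, σ_y = 226.8 → σ = 343 MPa, n = 0.660
Low-carbon steel has the lowest safety factor, n = 0.660.

low-carbon steel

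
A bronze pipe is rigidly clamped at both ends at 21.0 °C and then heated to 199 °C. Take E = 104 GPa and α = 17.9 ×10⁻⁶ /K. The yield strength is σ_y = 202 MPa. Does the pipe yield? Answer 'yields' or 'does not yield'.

ΔT = 178.0 K. Constrained thermal stress σ = E·α·ΔT = 104.0×10³ MPa × 17.9×10⁻⁶ × 178.0 = 331 MPa (compressive).
Compare to σ_y = 202 MPa: σ ≥ σ_y, so it yields.

yields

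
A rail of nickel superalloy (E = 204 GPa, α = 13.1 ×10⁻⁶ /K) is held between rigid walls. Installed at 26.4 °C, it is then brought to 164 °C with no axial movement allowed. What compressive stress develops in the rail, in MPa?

ΔT = 137.6 K. Constrained thermal stress σ = E·α·ΔT = 204.0×10³ MPa × 13.1×10⁻⁶ × 137.6 = 368 MPa (compressive).

368 MPa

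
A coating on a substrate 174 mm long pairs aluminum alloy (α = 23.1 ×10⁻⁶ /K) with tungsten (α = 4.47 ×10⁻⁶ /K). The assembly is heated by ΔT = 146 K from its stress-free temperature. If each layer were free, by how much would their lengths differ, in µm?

Δα = |23.1 − 4.47|×10⁻⁶/K = 18.6×10⁻⁶/K.
ΔL_mismatch = Δα·L·ΔT = 18.6×10⁻⁶ × 174.0 mm × 146.0 K = 473 µm.

473 µm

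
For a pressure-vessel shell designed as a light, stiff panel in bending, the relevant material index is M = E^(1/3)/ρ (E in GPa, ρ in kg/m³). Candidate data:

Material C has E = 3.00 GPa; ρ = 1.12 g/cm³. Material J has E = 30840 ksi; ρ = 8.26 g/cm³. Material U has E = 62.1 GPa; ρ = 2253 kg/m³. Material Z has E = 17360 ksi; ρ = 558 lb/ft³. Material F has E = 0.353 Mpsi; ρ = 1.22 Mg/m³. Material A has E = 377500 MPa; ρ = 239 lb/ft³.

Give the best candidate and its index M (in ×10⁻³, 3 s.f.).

material A, M = 1.89×10⁻³

Convert each candidate to consistent units, then evaluate M:
  material C: E = 3.000 GPa, ρ = 1120 kg/m³
  material J: E = 212.6 GPa, ρ = 8260 kg/m³
  material U: E = 62.10 GPa, ρ = 2253 kg/m³
  material Z: E = 119.7 GPa, ρ = 8938 kg/m³
  material F: E = 2.434 GPa, ρ = 1220 kg/m³
  material A: E = 377.5 GPa, ρ = 3828 kg/m³
  material A: M = 1.89×10⁻³
  material U: M = 1.76×10⁻³
  material C: M = 1.29×10⁻³
  material F: M = 1.10×10⁻³
  material J: M = 0.723×10⁻³
  material Z: M = 0.551×10⁻³
Highest index: material A.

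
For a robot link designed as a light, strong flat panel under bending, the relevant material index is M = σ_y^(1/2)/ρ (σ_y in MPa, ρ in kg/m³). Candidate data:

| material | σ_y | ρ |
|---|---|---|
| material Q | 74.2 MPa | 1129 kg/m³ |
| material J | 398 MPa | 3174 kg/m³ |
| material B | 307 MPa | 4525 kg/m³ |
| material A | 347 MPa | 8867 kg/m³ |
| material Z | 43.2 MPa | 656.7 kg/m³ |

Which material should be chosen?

material Z

Per-candidate index values:
  material Z: M = 10.0×10⁻³
  material Q: M = 7.63×10⁻³
  material J: M = 6.29×10⁻³
  material B: M = 3.87×10⁻³
  material A: M = 2.10×10⁻³
Material Z ranks first.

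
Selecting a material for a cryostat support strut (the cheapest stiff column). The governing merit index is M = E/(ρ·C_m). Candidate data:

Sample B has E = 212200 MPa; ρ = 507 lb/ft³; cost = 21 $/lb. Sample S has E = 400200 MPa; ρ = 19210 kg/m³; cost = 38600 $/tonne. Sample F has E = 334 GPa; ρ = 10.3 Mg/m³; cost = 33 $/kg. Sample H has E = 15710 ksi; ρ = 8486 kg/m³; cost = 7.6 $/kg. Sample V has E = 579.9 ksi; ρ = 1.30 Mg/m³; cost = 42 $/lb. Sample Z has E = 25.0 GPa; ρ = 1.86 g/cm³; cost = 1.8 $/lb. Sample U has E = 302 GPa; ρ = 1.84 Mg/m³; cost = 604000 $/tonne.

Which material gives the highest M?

After converting to SI:
  sample B: E = 212.2 GPa, ρ = 8121 kg/m³, cost = 46.30 $/kg
  sample S: E = 400.2 GPa, ρ = 19210 kg/m³, cost = 38.60 $/kg
  sample F: E = 334.0 GPa, ρ = 10300 kg/m³, cost = 33.00 $/kg
  sample H: E = 108.3 GPa, ρ = 8486 kg/m³, cost = 7.600 $/kg
  sample V: E = 3.998 GPa, ρ = 1300 kg/m³, cost = 92.59 $/kg
  sample Z: E = 25.00 GPa, ρ = 1860 kg/m³, cost = 3.968 $/kg
  sample U: E = 302.0 GPa, ρ = 1840 kg/m³, cost = 604.0 $/kg
  sample Z: M = 3.39 MN·m per $
  sample H: M = 1.68 MN·m per $
  sample F: M = 0.983 MN·m per $
  sample B: M = 0.564 MN·m per $
  sample S: M = 0.540 MN·m per $
  sample U: M = 0.272 MN·m per $
  sample V: M = 0.0332 MN·m per $
Sample Z has the largest M.

sample Z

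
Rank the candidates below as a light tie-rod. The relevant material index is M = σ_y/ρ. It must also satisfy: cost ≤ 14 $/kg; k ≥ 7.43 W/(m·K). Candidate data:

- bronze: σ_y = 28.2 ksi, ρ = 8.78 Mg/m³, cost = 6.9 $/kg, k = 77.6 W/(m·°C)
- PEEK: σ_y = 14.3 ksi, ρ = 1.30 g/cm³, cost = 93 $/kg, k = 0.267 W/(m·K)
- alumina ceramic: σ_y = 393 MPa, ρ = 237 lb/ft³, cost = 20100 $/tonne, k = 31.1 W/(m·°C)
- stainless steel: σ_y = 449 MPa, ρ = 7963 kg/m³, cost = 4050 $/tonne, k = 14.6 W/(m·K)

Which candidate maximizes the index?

Screen on constraints: cost ≤ 14 $/kg; k ≥ 7.43 W/(m·K). Survivors: bronze, stainless steel.
After converting to SI:
  bronze: σ_y = 194.4 MPa, ρ = 8780 kg/m³
  stainless steel: σ_y = 449.0 MPa, ρ = 7963 kg/m³
  stainless steel: M = 56.4 kN·m/kg
  bronze: M = 22.1 kN·m/kg
The maximum is for stainless steel.

stainless steel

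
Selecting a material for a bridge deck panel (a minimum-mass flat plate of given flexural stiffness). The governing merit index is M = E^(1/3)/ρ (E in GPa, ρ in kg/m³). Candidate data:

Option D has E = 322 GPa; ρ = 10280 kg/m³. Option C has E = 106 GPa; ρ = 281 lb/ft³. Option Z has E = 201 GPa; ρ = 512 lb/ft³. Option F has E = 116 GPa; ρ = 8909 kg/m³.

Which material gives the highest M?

option C

In SI units:
  option D: E = 322.0 GPa, ρ = 10280 kg/m³
  option C: E = 106.0 GPa, ρ = 4501 kg/m³
  option Z: E = 201.0 GPa, ρ = 8201 kg/m³
  option F: E = 116.0 GPa, ρ = 8909 kg/m³
  option C: M = 1.05×10⁻³
  option Z: M = 0.714×10⁻³
  option D: M = 0.667×10⁻³
  option F: M = 0.547×10⁻³
Option C has the largest M.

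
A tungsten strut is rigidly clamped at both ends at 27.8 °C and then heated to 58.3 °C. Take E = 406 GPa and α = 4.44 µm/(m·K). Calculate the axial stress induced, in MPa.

55.0 MPa

ΔT = 30.50 K. Constrained thermal stress σ = E·α·ΔT = 406.0×10³ MPa × 4.44×10⁻⁶ × 30.50 = 55.0 MPa (compressive).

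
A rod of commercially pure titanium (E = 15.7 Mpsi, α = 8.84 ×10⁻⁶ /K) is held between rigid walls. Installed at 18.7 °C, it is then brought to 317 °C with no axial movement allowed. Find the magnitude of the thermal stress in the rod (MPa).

E = 15.7 Mpsi = 108.2 GPa.
ΔT = 298.3 K. Constrained thermal stress σ = E·α·ΔT = 108.2×10³ MPa × 8.84×10⁻⁶ × 298.3 = 285 MPa (compressive).

285 MPa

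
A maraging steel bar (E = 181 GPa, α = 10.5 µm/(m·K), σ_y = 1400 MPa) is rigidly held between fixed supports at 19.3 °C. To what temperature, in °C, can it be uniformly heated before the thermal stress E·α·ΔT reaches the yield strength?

E·α·ΔT = 1400 MPa ⇒ ΔT = 1400 / (181.0×10³ × 10.5×10⁻⁶) = 736.6 K.
T = 19.3 + 736.6 = 755.9 °C.

756 °C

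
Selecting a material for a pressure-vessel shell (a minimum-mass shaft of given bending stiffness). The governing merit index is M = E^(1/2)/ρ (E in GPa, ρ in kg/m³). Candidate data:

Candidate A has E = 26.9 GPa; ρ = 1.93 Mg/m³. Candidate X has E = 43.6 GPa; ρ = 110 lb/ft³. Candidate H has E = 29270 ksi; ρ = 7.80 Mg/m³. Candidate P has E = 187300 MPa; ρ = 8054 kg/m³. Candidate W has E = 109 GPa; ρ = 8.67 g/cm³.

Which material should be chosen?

candidate X

In SI units:
  candidate A: E = 26.90 GPa, ρ = 1930 kg/m³
  candidate X: E = 43.60 GPa, ρ = 1762 kg/m³
  candidate H: E = 201.8 GPa, ρ = 7800 kg/m³
  candidate P: E = 187.3 GPa, ρ = 8054 kg/m³
  candidate W: E = 109.0 GPa, ρ = 8670 kg/m³
  candidate X: M = 3.75×10⁻³
  candidate A: M = 2.69×10⁻³
  candidate H: M = 1.82×10⁻³
  candidate P: M = 1.70×10⁻³
  candidate W: M = 1.20×10⁻³
Highest index: candidate X.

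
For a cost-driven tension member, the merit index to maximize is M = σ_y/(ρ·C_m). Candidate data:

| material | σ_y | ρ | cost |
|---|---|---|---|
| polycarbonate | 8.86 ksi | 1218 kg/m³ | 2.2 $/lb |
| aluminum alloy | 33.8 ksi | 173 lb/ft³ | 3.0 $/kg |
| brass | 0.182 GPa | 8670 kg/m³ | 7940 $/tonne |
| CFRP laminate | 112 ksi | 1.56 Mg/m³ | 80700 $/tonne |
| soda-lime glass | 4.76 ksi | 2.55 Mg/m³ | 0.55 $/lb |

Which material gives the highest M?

aluminum alloy

After converting to SI:
  polycarbonate: σ_y = 61.09 MPa, ρ = 1218 kg/m³, cost = 4.850 $/kg
  aluminum alloy: σ_y = 233.0 MPa, ρ = 2771 kg/m³, cost = 3.000 $/kg
  brass: σ_y = 182.0 MPa, ρ = 8670 kg/m³, cost = 7.940 $/kg
  CFRP laminate: σ_y = 772.2 MPa, ρ = 1560 kg/m³, cost = 80.70 $/kg
  soda-lime glass: σ_y = 32.82 MPa, ρ = 2550 kg/m³, cost = 1.213 $/kg
  aluminum alloy: M = 28.0 kN·m per $
  soda-lime glass: M = 10.6 kN·m per $
  polycarbonate: M = 10.3 kN·m per $
  CFRP laminate: M = 6.13 kN·m per $
  brass: M = 2.64 kN·m per $
Aluminum alloy ranks first.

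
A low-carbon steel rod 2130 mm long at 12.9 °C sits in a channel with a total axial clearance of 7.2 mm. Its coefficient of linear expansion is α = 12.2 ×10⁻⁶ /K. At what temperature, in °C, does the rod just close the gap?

290 °C

α·L₀·ΔT = 7.2 mm ⇒ ΔT = 7.2 / (12.2×10⁻⁶ × 2130.0) = 277.1 K.
T = 12.9 + 277.1 = 290.0 °C.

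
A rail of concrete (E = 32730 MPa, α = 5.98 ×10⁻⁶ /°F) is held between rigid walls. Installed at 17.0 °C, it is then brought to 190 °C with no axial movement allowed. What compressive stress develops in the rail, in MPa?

E = 32730 MPa = 32.73 GPa.
α = 5.98×10⁻⁶/°F × 9/5 = 10.8×10⁻⁶/K.
ΔT = 173.0 K. Constrained thermal stress σ = E·α·ΔT = 32.73×10³ MPa × 10.8×10⁻⁶ × 173.0 = 60.9 MPa (compressive).

60.9 MPa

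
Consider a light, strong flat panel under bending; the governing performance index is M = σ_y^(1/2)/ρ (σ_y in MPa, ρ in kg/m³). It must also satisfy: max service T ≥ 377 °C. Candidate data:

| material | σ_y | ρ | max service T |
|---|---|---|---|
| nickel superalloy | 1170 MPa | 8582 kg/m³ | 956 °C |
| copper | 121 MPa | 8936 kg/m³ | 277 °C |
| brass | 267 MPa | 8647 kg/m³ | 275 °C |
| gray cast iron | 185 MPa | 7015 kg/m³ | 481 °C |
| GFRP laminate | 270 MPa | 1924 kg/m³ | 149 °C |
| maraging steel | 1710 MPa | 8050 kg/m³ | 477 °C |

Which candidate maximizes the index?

Screen on constraints: max service T ≥ 377 °C. Survivors: nickel superalloy, gray cast iron, maraging steel.
Per-candidate index values:
  maraging steel: M = 5.14×10⁻³
  nickel superalloy: M = 3.99×10⁻³
  gray cast iron: M = 1.94×10⁻³
Highest index: maraging steel.

maraging steel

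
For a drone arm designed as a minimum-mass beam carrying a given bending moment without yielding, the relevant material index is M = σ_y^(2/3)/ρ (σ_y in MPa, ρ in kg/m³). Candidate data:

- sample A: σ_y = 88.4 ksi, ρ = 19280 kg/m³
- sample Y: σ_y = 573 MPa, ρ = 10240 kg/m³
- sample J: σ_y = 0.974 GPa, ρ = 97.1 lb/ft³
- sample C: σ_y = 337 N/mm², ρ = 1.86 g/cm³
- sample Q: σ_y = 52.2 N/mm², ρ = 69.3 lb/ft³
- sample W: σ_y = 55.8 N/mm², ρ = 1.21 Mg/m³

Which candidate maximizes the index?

sample J

Convert each candidate to consistent units, then evaluate M:
  sample A: σ_y = 609.5 MPa, ρ = 19280 kg/m³
  sample Y: σ_y = 573.0 MPa, ρ = 10240 kg/m³
  sample J: σ_y = 974.0 MPa, ρ = 1555 kg/m³
  sample C: σ_y = 337.0 MPa, ρ = 1860 kg/m³
  sample Q: σ_y = 52.20 MPa, ρ = 1110 kg/m³
  sample W: σ_y = 55.80 MPa, ρ = 1210 kg/m³
  sample J: M = 63.2×10⁻³
  sample C: M = 26.0×10⁻³
  sample Q: M = 12.6×10⁻³
  sample W: M = 12.1×10⁻³
  sample Y: M = 6.74×10⁻³
  sample A: M = 3.73×10⁻³
Highest index: sample J.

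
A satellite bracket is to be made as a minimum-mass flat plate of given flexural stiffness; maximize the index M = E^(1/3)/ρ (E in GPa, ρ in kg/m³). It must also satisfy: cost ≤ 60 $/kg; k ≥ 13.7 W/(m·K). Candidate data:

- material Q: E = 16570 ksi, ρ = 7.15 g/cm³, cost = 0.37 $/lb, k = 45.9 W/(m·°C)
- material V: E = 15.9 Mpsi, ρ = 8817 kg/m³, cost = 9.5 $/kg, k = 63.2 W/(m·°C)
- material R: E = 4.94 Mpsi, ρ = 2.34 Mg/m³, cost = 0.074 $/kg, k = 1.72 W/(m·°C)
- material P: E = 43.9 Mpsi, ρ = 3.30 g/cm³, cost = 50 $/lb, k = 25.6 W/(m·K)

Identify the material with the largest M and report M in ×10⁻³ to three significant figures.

material Q, M = 0.679×10⁻³

Screen on constraints: cost ≤ 60 $/kg; k ≥ 13.7 W/(m·K). Survivors: material Q, material V.
Putting every candidate on a common basis:
  material Q: E = 114.2 GPa, ρ = 7150 kg/m³
  material V: E = 109.6 GPa, ρ = 8817 kg/m³
  material Q: M = 0.679×10⁻³
  material V: M = 0.543×10⁻³
The maximum is for material Q.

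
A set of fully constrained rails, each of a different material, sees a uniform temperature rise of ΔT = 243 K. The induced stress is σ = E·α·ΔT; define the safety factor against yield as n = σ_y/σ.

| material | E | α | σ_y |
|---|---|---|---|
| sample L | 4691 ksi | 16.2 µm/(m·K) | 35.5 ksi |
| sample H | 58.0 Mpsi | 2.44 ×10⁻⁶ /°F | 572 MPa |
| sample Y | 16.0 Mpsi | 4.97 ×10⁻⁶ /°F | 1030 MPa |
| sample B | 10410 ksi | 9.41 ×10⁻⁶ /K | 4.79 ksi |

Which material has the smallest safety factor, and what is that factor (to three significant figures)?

sample B, n = 0.201

With everything in SI (GPa, ×10⁻⁶/K, MPa):
  sample L: E = 32.34, α = 16.2, σ_y = 244.8 → σ = 127 MPa, n = 1.92
  sample H: E = 399.9, α = 4.39, σ_y = 572.0 → σ = 427 MPa, n = 1.34
  sample Y: E = 110.3, α = 8.95, σ_y = 1030 → σ = 240 MPa, n = 4.29
  sample B: E = 71.77, α = 9.41, σ_y = 33.03 → σ = 164 MPa, n = 0.201
Smallest n: sample B with n = 0.201.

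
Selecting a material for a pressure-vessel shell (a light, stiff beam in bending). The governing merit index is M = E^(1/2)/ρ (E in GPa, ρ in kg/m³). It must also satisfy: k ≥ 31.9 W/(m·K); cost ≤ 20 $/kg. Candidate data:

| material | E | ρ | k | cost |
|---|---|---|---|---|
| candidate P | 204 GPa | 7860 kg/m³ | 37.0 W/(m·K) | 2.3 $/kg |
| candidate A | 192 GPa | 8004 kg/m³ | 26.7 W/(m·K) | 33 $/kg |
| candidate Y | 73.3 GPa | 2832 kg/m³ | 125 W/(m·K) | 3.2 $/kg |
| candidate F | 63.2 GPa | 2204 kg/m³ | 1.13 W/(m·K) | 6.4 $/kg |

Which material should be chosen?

candidate Y

Screen on constraints: k ≥ 31.9 W/(m·K); cost ≤ 20 $/kg. Survivors: candidate P, candidate Y.
Per-candidate index values:
  candidate Y: M = 3.02×10⁻³
  candidate P: M = 1.82×10⁻³
Candidate Y ranks first.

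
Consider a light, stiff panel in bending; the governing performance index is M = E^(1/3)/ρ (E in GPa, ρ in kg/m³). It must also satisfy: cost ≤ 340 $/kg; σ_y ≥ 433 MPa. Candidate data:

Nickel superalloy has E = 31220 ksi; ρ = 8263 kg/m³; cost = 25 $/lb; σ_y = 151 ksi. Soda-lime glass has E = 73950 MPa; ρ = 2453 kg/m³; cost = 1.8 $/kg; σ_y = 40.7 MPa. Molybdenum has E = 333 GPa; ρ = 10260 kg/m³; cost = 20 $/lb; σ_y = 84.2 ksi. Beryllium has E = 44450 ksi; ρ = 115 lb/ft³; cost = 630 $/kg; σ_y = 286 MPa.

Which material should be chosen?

Screen on constraints: cost ≤ 340 $/kg; σ_y ≥ 433 MPa. Survivors: nickel superalloy, molybdenum.
After converting to SI:
  nickel superalloy: E = 215.3 GPa, ρ = 8263 kg/m³
  molybdenum: E = 333.0 GPa, ρ = 10260 kg/m³
  nickel superalloy: M = 0.725×10⁻³
  molybdenum: M = 0.676×10⁻³
The maximum is for nickel superalloy.

nickel superalloy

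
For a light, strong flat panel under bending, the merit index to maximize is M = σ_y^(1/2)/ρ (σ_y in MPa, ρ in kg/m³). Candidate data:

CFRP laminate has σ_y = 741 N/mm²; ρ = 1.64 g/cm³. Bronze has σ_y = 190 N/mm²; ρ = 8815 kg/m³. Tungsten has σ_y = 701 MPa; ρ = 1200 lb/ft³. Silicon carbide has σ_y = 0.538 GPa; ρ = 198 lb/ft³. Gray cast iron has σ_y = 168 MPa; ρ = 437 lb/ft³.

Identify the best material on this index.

After converting to SI:
  CFRP laminate: σ_y = 741.0 MPa, ρ = 1640 kg/m³
  bronze: σ_y = 190.0 MPa, ρ = 8815 kg/m³
  tungsten: σ_y = 701.0 MPa, ρ = 19220 kg/m³
  silicon carbide: σ_y = 538.0 MPa, ρ = 3172 kg/m³
  gray cast iron: σ_y = 168.0 MPa, ρ = 7000 kg/m³
  CFRP laminate: M = 16.6×10⁻³
  silicon carbide: M = 7.31×10⁻³
  gray cast iron: M = 1.85×10⁻³
  bronze: M = 1.56×10⁻³
  tungsten: M = 1.38×10⁻³
Highest index: CFRP laminate.

CFRP laminate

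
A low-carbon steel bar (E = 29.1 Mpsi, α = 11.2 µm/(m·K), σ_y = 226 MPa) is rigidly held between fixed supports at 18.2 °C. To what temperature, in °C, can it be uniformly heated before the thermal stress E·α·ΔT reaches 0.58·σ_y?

76.5 °C

E = 29.1 Mpsi = 200.6 GPa.
E·α·ΔT = 131.1 MPa ⇒ ΔT = 131.1 / (200.6×10³ × 11.2×10⁻⁶) = 58.33 K.
T = 18.2 + 58.33 = 76.53 °C.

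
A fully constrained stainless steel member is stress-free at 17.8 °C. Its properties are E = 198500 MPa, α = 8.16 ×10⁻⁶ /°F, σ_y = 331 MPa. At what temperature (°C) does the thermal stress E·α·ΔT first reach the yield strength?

E = 198500 MPa = 198.5 GPa.
α = 8.16×10⁻⁶/°F × 9/5 = 14.7×10⁻⁶/K.
E·α·ΔT = 331.0 MPa ⇒ ΔT = 331.0 / (198.5×10³ × 14.7×10⁻⁶) = 113.5 K.
T = 17.8 + 113.5 = 131.3 °C.

131 °C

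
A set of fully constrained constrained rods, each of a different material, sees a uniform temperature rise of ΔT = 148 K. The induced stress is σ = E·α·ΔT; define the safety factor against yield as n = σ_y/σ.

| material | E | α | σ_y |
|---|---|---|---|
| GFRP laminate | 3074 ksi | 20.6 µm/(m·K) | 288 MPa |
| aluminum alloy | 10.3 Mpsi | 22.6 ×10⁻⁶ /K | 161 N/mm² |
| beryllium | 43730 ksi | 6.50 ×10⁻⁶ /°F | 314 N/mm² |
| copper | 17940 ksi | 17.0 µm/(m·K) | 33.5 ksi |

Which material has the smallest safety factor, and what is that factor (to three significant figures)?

beryllium, n = 0.601

In consistent units (E in GPa, α in ×10⁻⁶/K, σ_y in MPa):
  GFRP laminate: E = 21.19, α = 20.6, σ_y = 288.0 → σ = 64.6 MPa, n = 4.46
  aluminum alloy: E = 71.02, α = 22.6, σ_y = 161.0 → σ = 238 MPa, n = 0.678
  beryllium: E = 301.5, α = 11.7, σ_y = 314.0 → σ = 522 MPa, n = 0.601
  copper: E = 123.7, α = 17.0, σ_y = 231.0 → σ = 311 MPa, n = 0.742
Beryllium has the lowest safety factor, n = 0.601.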